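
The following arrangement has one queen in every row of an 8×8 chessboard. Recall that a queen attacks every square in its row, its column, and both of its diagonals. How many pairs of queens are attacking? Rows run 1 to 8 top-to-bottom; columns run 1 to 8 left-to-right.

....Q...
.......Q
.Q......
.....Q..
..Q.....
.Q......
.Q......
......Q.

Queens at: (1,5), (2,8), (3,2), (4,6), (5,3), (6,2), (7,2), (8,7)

Same column: (3,2)–(6,2) (column 2); (3,2)–(7,2) (column 2); (6,2)–(7,2) (column 2).
Same diagonal: (2,8)–(4,6) (|2−4| = |8−6| = 2); (3,2)–(8,7) (|3−8| = |2−7| = 5); (5,3)–(6,2) (|5−6| = |3−2| = 1).
Total attacking pairs: 6.

6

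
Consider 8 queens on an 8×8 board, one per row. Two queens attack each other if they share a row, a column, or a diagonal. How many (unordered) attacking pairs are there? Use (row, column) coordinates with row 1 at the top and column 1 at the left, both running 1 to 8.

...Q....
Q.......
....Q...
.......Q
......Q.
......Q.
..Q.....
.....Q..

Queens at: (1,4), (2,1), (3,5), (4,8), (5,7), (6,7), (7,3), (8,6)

3

Same column: (5,7)–(6,7) (column 7).
Same diagonal: (3,5)–(5,7) (|3−5| = |5−7| = 2); (4,8)–(5,7) (|4−5| = |8−7| = 1).
Total attacking pairs: 3.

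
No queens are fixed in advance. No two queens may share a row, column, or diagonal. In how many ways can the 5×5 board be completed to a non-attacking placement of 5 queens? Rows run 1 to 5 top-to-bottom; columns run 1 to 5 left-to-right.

Branch on row 1: col 1 → 2; col 2 → 2; col 3 → 2; col 4 → 2; col 5 → 2.
Sum: 2 + 2 + 2 + 2 + 2 = 10.
(This is the classic 5-queens count.)

10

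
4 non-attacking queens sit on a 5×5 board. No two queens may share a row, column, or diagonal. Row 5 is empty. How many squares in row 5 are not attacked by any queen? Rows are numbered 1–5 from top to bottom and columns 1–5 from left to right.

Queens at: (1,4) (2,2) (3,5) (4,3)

1

(1,4) attacks row 5 at column 4.
(2,2) attacks row 5 at column 2 and diagonals 5.
(3,5) attacks row 5 at column 5 and diagonals 3.
(4,3) attacks row 5 at column 3 and diagonals 2, 4.
Attacked columns: {2, 3, 4, 5}. Safe: {1}.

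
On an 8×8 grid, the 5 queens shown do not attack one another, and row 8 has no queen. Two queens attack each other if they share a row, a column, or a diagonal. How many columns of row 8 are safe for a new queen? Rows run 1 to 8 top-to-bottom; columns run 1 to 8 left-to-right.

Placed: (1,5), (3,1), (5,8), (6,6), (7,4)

2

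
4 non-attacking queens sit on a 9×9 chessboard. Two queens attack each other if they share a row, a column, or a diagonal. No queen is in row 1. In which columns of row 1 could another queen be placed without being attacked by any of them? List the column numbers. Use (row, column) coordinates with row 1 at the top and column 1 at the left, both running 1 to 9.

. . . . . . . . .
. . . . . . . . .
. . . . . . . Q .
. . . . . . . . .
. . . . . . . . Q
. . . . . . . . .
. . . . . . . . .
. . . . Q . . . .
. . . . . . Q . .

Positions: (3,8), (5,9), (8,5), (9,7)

(3,8) attacks row 1 at column 8 and diagonals 6.
(5,9) attacks row 1 at column 9 and diagonals 5.
(8,5) attacks row 1 at column 5.
(9,7) attacks row 1 at column 7.
Attacked columns: {5, 6, 7, 8, 9}. Safe: {1, 2, 3, 4}.

columns 1, 2, 3, 4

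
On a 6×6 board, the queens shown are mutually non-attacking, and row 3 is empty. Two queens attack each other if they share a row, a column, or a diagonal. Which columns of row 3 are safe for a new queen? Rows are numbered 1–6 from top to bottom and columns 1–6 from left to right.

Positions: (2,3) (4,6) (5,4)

columns 1

(2,3) attacks row 3 at column 3 and diagonals 2, 4.
(4,6) attacks row 3 at column 6 and diagonals 5.
(5,4) attacks row 3 at column 4 and diagonals 2, 6.
Attacked columns: {2, 3, 4, 5, 6}. Safe: {1}.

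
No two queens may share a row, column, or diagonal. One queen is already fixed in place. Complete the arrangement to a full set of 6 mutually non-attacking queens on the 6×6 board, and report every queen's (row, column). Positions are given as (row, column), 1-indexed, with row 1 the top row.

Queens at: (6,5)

Row 1: attacked by (6,5)→{5}. Safe: 1, 2, 3, 4, 6. Place at column 2.
Row 2: attacked by (1,2)→{1,2,3}; (6,5)→{1,5}. Safe: 4, 6. Place at column 4.
Row 3: attacked by (1,2)→{2,4}; (2,4)→{3,4,5}; (6,5)→{2,5}. Safe: 1, 6. Place at column 6.
Row 4: attacked by (1,2)→{2,5}; (2,4)→{2,4,6}; (3,6)→{5,6}; (6,5)→{3,5}. Safe: 1. Place at column 1.
Row 5: attacked by (1,2)→{2,6}; (2,4)→{1,4}; (3,6)→{4,6}; (4,1)→{1,2}; (6,5)→{4,5,6}. Safe: 3. Place at column 3.
Columns [2, 4, 6, 1, 3, 5], r−c [-1, -2, -3, 3, 2, 1], r+c [3, 6, 9, 5, 8, 11] are all distinct, so no two queens attack.

(1,2) (2,4) (3,6) (4,1) (5,3) (6,5)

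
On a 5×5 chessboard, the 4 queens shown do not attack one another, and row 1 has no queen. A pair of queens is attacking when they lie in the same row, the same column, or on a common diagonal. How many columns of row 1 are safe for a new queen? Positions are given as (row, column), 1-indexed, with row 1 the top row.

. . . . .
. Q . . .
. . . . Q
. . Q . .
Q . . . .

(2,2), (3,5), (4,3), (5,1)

(2,2) attacks row 1 at column 2 and diagonals 1, 3.
(3,5) attacks row 1 at column 5 and diagonals 3.
(4,3) attacks row 1 at column 3.
(5,1) attacks row 1 at column 1 and diagonals 5.
Attacked columns: {1, 2, 3, 5}. Safe: {4}.

1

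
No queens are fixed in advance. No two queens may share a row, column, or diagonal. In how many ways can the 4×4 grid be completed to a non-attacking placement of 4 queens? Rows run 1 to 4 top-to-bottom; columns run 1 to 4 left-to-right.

2

Branch on row 1: col 1 → 0; col 2 → 1; col 3 → 1; col 4 → 0.
Sum: 0 + 1 + 1 + 0 = 2.
(This is the classic 4-queens count.)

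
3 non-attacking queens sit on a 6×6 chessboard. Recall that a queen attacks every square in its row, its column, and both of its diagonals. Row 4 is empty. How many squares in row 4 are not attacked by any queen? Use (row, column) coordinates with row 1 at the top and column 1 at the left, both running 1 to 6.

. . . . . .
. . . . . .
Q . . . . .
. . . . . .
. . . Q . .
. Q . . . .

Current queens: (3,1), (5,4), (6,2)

1

(3,1) attacks row 4 at column 1 and diagonals 2.
(5,4) attacks row 4 at column 4 and diagonals 3, 5.
(6,2) attacks row 4 at column 2 and diagonals 4.
Attacked columns: {1, 2, 3, 4, 5}. Safe: {6}.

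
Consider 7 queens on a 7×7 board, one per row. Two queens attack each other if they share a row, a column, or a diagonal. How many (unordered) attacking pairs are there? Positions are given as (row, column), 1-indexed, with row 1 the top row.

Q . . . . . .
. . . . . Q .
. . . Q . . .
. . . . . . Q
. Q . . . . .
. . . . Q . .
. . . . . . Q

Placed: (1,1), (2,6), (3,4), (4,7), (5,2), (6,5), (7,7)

Same column: (4,7)–(7,7) (column 7).
Same diagonal: (1,1)–(7,7) (|1−7| = |1−7| = 6); (3,4)–(5,2) (|3−5| = |4−2| = 2); (4,7)–(6,5) (|4−6| = |7−5| = 2).
Total attacking pairs: 4.

4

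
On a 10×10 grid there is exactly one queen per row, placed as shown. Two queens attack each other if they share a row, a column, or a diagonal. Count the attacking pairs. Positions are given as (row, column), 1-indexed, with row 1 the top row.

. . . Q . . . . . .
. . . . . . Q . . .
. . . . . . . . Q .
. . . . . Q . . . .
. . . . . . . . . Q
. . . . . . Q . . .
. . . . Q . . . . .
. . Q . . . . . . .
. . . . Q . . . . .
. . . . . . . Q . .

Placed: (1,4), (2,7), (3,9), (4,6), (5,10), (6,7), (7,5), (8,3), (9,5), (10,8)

5

Same column: (2,7)–(6,7) (column 7); (7,5)–(9,5) (column 5).
Same diagonal: (2,7)–(5,10) (|2−5| = |7−10| = 3); (3,9)–(7,5) (|3−7| = |9−5| = 4); (7,5)–(10,8) (|7−10| = |5−8| = 3).
Total attacking pairs: 5.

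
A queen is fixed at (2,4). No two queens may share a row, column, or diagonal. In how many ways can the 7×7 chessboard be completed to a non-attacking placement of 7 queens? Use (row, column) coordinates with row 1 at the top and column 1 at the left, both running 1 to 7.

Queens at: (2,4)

6

Branch on row 1: col 1 → 1; col 2 → 2; col 6 → 2; col 7 → 1.
Sum: 1 + 2 + 2 + 1 = 6.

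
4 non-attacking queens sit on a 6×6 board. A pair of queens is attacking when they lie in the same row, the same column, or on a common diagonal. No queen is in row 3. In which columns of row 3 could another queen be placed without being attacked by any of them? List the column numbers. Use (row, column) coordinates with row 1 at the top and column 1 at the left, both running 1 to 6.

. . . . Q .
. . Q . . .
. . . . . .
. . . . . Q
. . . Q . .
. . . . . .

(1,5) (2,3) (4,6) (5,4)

columns 1

(1,5) attacks row 3 at column 5 and diagonals 3.
(2,3) attacks row 3 at column 3 and diagonals 2, 4.
(4,6) attacks row 3 at column 6 and diagonals 5.
(5,4) attacks row 3 at column 4 and diagonals 2, 6.
Attacked columns: {2, 3, 4, 5, 6}. Safe: {1}.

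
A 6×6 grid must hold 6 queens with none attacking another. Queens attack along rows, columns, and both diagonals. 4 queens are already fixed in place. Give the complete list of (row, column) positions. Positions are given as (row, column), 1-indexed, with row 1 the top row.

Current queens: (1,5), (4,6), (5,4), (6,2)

Row 2: attacked by (1,5)→{4,5,6}; (4,6)→{4,6}; (5,4)→{1,4}; (6,2)→{2,6}. Safe: 3. Place at column 3.
Row 3: attacked by (1,5)→{3,5}; (2,3)→{2,3,4}; (4,6)→{5,6}; (5,4)→{2,4,6}; (6,2)→{2,5}. Safe: 1. Place at column 1.
Columns [5, 3, 1, 6, 4, 2], r−c [-4, -1, 2, -2, 1, 4], r+c [6, 5, 4, 10, 9, 8] are all distinct, so no two queens attack.

(1,5) (2,3) (3,1) (4,6) (5,4) (6,2)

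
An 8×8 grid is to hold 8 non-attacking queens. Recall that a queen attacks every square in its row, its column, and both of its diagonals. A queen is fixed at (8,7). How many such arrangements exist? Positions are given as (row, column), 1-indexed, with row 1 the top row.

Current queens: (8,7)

Branch on row 1: col 1 → 0; col 2 → 0; col 3 → 0; col 4 → 3; col 5 → 3; col 6 → 2; col 8 → 0.
Sum: 0 + 0 + 0 + 3 + 3 + 2 + 0 = 8.

8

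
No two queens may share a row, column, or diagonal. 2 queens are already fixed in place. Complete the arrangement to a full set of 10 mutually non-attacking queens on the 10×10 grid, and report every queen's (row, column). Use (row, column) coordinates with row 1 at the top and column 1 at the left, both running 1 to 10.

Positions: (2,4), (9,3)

(1,10) (2,4) (3,1) (4,5) (5,9) (6,2) (7,6) (8,8) (9,3) (10,7)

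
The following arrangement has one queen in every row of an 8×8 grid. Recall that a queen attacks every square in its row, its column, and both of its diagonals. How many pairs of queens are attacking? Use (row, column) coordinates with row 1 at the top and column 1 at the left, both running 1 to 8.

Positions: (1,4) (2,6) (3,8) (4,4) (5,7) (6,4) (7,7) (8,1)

6

Same column: (1,4)–(4,4) (column 4); (1,4)–(6,4) (column 4); (4,4)–(6,4) (column 4); (5,7)–(7,7) (column 7).
Same diagonal: (2,6)–(4,4) (|2−4| = |6−4| = 2); (4,4)–(7,7) (|4−7| = |4−7| = 3).
Total attacking pairs: 6.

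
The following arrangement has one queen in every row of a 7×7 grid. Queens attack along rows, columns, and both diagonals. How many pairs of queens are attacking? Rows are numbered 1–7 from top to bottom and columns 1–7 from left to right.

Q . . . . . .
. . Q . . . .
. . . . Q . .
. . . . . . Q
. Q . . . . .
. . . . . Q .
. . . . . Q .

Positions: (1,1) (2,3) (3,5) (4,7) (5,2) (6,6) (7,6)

Same column: (6,6)–(7,6) (column 6).
Same diagonal: (1,1)–(6,6) (|1−6| = |1−6| = 5).
Total attacking pairs: 2.

2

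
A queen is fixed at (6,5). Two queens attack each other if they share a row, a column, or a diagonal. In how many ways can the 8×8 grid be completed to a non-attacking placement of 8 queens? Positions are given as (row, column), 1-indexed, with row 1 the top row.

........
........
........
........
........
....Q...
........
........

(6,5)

Branch on row 1: col 1 → 0; col 2 → 2; col 3 → 2; col 4 → 1; col 6 → 3; col 7 → 2; col 8 → 2.
Sum: 0 + 2 + 2 + 1 + 3 + 2 + 2 = 12.

12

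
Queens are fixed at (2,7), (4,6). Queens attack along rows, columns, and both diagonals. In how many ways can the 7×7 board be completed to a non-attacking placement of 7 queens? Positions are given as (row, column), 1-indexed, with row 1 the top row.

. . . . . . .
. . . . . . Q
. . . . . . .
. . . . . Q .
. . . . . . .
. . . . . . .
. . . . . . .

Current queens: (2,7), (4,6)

2

Branch on row 1: col 1 → 0; col 2 → 0; col 4 → 1; col 5 → 1.
Sum: 0 + 0 + 1 + 1 = 2.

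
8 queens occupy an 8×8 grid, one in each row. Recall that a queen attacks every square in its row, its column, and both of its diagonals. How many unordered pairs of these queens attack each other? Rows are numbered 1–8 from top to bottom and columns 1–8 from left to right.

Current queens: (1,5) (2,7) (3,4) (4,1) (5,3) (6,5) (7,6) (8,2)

2

Same column: (1,5)–(6,5) (column 5).
Same diagonal: (6,5)–(7,6) (|6−7| = |5−6| = 1).
Total attacking pairs: 2.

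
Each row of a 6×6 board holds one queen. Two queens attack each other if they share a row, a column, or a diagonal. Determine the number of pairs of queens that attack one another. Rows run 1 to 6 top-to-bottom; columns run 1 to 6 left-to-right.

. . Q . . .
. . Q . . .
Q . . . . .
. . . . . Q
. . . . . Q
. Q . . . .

Same column: (1,3)–(2,3) (column 3); (4,6)–(5,6) (column 6).
Same diagonal: (1,3)–(3,1) (|1−3| = |3−1| = 2); (1,3)–(4,6) (|1−4| = |3−6| = 3); (2,3)–(5,6) (|2−5| = |3−6| = 3).
Total attacking pairs: 5.

5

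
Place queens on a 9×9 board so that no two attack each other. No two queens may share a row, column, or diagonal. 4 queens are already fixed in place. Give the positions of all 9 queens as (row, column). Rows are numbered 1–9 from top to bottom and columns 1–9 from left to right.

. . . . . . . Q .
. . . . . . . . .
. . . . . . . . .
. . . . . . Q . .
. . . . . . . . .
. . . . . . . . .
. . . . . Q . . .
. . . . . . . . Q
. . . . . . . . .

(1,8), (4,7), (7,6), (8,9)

Row 2: attacked by (1,8)→{7,8,9}; (4,7)→{5,7,9}; (7,6)→{1,6}; (8,9)→{3,9}. Safe: 2, 4. Place at column 4.
Row 3: attacked by (1,8)→{6,8}; (2,4)→{3,4,5}; (4,7)→{6,7,8}; (7,6)→{2,6}; (8,9)→{4,9}. Safe: 1. Place at column 1.
Row 5: attacked by (1,8)→{4,8}; (2,4)→{1,4,7}; (3,1)→{1,3}; (4,7)→{6,7,8}; (7,6)→{4,6,8}; (8,9)→{6,9}. Safe: 2, 5. Place at column 5.
Row 6: attacked by (1,8)→{3,8}; (2,4)→{4,8}; (3,1)→{1,4}; (4,7)→{5,7,9}; (5,5)→{4,5,6}; (7,6)→{5,6,7}; (8,9)→{7,9}. Safe: 2. Place at column 2.
Row 9: attacked by (1,8)→{8}; (2,4)→{4}; (3,1)→{1,7}; (4,7)→{2,7}; (5,5)→{1,5,9}; (6,2)→{2,5}; (7,6)→{4,6,8}; (8,9)→{8,9}. Safe: 3. Place at column 3.
Columns [8, 4, 1, 7, 5, 2, 6, 9, 3], r−c [-7, -2, 2, -3, 0, 4, 1, -1, 6], r+c [9, 6, 4, 11, 10, 8, 13, 17, 12] are all distinct, so no two queens attack.

(1,8) (2,4) (3,1) (4,7) (5,5) (6,2) (7,6) (8,9) (9,3)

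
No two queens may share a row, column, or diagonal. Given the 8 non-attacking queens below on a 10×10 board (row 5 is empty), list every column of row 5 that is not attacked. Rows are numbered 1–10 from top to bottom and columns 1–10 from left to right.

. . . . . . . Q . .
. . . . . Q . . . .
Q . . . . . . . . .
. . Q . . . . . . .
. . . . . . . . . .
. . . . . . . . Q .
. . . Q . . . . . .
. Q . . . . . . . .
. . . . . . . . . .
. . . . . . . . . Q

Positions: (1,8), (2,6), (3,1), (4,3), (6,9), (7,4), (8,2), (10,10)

columns 7

(1,8) attacks row 5 at column 8 and diagonals 4.
(2,6) attacks row 5 at column 6 and diagonals 3, 9.
(3,1) attacks row 5 at column 1 and diagonals 3.
(4,3) attacks row 5 at column 3 and diagonals 2, 4.
(6,9) attacks row 5 at column 9 and diagonals 8, 10.
(7,4) attacks row 5 at column 4 and diagonals 2, 6.
(8,2) attacks row 5 at column 2 and diagonals 5.
(10,10) attacks row 5 at column 10 and diagonals 5.
Attacked columns: {1, 2, 3, 4, 5, 6, 8, 9, 10}. Safe: {7}.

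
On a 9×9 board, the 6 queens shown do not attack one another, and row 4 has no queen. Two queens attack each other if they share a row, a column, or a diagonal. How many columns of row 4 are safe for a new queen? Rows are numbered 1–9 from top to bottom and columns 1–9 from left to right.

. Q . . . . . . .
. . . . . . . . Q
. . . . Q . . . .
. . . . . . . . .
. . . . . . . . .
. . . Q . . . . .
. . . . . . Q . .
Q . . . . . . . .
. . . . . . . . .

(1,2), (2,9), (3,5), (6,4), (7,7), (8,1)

(1,2) attacks row 4 at column 2 and diagonals 5.
(2,9) attacks row 4 at column 9 and diagonals 7.
(3,5) attacks row 4 at column 5 and diagonals 4, 6.
(6,4) attacks row 4 at column 4 and diagonals 2, 6.
(7,7) attacks row 4 at column 7 and diagonals 4.
(8,1) attacks row 4 at column 1 and diagonals 5.
Attacked columns: {1, 2, 4, 5, 6, 7, 9}. Safe: {3, 8}.

2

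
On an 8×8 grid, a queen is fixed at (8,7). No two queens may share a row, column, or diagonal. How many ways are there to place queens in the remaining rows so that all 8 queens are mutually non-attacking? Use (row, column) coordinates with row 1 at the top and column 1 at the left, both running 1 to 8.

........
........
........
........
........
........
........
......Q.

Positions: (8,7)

Branch on row 1: col 1 → 0; col 2 → 0; col 3 → 0; col 4 → 3; col 5 → 3; col 6 → 2; col 8 → 0.
Sum: 0 + 0 + 0 + 3 + 3 + 2 + 0 = 8.

8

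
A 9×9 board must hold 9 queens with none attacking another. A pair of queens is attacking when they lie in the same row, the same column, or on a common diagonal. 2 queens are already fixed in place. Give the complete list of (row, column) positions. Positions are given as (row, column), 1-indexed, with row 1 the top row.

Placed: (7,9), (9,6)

(1,1) (2,3) (3,7) (4,2) (5,8) (6,5) (7,9) (8,4) (9,6)

Row 1: attacked by (7,9)→{3,9}; (9,6)→{6}. Safe: 1, 2, 4, 5, 7, 8. Place at column 1.
Row 2: attacked by (1,1)→{1,2}; (7,9)→{4,9}; (9,6)→{6}. Safe: 3, 5, 7, 8. Place at column 3.
Row 3: attacked by (1,1)→{1,3}; (2,3)→{2,3,4}; (7,9)→{5,9}; (9,6)→{6}. Safe: 7, 8. Place at column 7.
Row 4: attacked by (1,1)→{1,4}; (2,3)→{1,3,5}; (3,7)→{6,7,8}; (7,9)→{6,9}; (9,6)→{1,6}. Safe: 2. Place at column 2.
Row 5: attacked by (1,1)→{1,5}; (2,3)→{3,6}; (3,7)→{5,7,9}; (4,2)→{1,2,3}; (7,9)→{7,9}; (9,6)→{2,6}. Safe: 4, 8. Place at column 8.
Row 6: attacked by (1,1)→{1,6}; (2,3)→{3,7}; (3,7)→{4,7}; (4,2)→{2,4}; (5,8)→{7,8,9}; (7,9)→{8,9}; (9,6)→{3,6,9}. Safe: 5. Place at column 5.
Row 8: attacked by (1,1)→{1,8}; (2,3)→{3,9}; (3,7)→{2,7}; (4,2)→{2,6}; (5,8)→{5,8}; (6,5)→{3,5,7}; (7,9)→{8,9}; (9,6)→{5,6,7}. Safe: 4. Place at column 4.
Columns [1, 3, 7, 2, 8, 5, 9, 4, 6], r−c [0, -1, -4, 2, -3, 1, -2, 4, 3], r+c [2, 5, 10, 6, 13, 11, 16, 12, 15] are all distinct, so no two queens attack.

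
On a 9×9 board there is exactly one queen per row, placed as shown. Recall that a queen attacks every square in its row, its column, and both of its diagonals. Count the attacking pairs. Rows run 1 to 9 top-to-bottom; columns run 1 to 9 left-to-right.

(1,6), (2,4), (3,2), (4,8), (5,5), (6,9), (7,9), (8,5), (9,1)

4

Same column: (5,5)–(8,5) (column 5); (6,9)–(7,9) (column 9).
Same diagonal: (2,4)–(7,9) (|2−7| = |4−9| = 5); (5,5)–(9,1) (|5−9| = |5−1| = 4).
Total attacking pairs: 4.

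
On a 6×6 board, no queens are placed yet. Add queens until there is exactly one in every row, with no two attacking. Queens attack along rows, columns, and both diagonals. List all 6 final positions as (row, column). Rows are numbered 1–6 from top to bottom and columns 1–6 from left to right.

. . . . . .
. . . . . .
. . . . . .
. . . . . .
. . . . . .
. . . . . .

Row 1: Safe: 1, 2, 3, 4, 5, 6. Place at column 5.
Row 2: attacked by (1,5)→{4,5,6}. Safe: 1, 2, 3. Place at column 3.
Row 3: attacked by (1,5)→{3,5}; (2,3)→{2,3,4}. Safe: 1, 6. Place at column 1.
Row 4: attacked by (1,5)→{2,5}; (2,3)→{1,3,5}; (3,1)→{1,2}. Safe: 4, 6. Place at column 6.
Row 5: attacked by (1,5)→{1,5}; (2,3)→{3,6}; (3,1)→{1,3}; (4,6)→{5,6}. Safe: 2, 4. Place at column 4.
Row 6: attacked by (1,5)→{5}; (2,3)→{3}; (3,1)→{1,4}; (4,6)→{4,6}; (5,4)→{3,4,5}. Safe: 2. Place at column 2.
Columns [5, 3, 1, 6, 4, 2], r−c [-4, -1, 2, -2, 1, 4], r+c [6, 5, 4, 10, 9, 8] are all distinct, so no two queens attack.

(1,5) (2,3) (3,1) (4,6) (5,4) (6,2)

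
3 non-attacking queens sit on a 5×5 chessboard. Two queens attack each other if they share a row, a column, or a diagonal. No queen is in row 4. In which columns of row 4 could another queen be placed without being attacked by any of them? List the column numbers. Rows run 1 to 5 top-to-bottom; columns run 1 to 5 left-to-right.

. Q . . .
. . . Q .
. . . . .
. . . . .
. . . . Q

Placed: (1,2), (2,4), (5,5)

columns 1, 3

(1,2) attacks row 4 at column 2 and diagonals 5.
(2,4) attacks row 4 at column 4 and diagonals 2.
(5,5) attacks row 4 at column 5 and diagonals 4.
Attacked columns: {2, 4, 5}. Safe: {1, 3}.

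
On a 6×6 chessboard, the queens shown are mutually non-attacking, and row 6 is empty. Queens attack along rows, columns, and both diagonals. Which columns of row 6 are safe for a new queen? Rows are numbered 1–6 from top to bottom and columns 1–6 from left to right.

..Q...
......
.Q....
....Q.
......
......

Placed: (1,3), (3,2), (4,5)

columns 1, 4, 6

(1,3) attacks row 6 at column 3.
(3,2) attacks row 6 at column 2 and diagonals 5.
(4,5) attacks row 6 at column 5 and diagonals 3.
Attacked columns: {2, 3, 5}. Safe: {1, 4, 6}.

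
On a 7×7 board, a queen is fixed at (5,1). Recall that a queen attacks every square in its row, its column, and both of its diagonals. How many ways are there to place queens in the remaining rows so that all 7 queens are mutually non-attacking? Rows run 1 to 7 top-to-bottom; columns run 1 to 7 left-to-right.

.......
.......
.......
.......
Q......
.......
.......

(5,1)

Branch on row 1: col 2 → 2; col 3 → 1; col 4 → 0; col 6 → 2; col 7 → 1.
Sum: 2 + 1 + 0 + 2 + 1 = 6.

6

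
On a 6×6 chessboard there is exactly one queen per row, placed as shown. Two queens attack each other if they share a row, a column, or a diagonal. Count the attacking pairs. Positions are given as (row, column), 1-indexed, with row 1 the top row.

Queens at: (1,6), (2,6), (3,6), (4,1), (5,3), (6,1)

6

Same column: (1,6)–(2,6) (column 6); (1,6)–(3,6) (column 6); (2,6)–(3,6) (column 6); (4,1)–(6,1) (column 1).
Same diagonal: (1,6)–(6,1) (|1−6| = |6−1| = 5); (2,6)–(5,3) (|2−5| = |6−3| = 3).
Total attacking pairs: 6.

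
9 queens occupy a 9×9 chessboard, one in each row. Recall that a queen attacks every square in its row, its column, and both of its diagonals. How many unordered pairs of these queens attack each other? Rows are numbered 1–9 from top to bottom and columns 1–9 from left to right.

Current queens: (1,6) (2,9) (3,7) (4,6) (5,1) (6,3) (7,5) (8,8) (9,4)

2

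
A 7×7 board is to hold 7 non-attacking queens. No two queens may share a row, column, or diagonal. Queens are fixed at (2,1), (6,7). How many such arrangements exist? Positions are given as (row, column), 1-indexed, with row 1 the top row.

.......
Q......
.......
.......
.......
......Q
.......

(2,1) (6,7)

Branch on row 1: col 3 → 2; col 4 → 1; col 5 → 1; col 6 → 0.
Sum: 2 + 1 + 1 + 0 = 4.

4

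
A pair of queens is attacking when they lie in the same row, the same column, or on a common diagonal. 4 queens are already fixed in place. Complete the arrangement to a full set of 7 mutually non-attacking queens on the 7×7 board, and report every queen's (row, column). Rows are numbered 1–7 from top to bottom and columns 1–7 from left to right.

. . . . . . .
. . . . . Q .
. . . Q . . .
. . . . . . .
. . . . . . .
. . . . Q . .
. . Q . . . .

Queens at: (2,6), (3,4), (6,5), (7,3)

Row 1: attacked by (2,6)→{5,6,7}; (3,4)→{2,4,6}; (6,5)→{5}; (7,3)→{3}. Safe: 1. Place at column 1.
Row 4: attacked by (1,1)→{1,4}; (2,6)→{4,6}; (3,4)→{3,4,5}; (6,5)→{3,5,7}; (7,3)→{3,6}. Safe: 2. Place at column 2.
Row 5: attacked by (1,1)→{1,5}; (2,6)→{3,6}; (3,4)→{2,4,6}; (4,2)→{1,2,3}; (6,5)→{4,5,6}; (7,3)→{1,3,5}. Safe: 7. Place at column 7.
Columns [1, 6, 4, 2, 7, 5, 3], r−c [0, -4, -1, 2, -2, 1, 4], r+c [2, 8, 7, 6, 12, 11, 10] are all distinct, so no two queens attack.

(1,1) (2,6) (3,4) (4,2) (5,7) (6,5) (7,3)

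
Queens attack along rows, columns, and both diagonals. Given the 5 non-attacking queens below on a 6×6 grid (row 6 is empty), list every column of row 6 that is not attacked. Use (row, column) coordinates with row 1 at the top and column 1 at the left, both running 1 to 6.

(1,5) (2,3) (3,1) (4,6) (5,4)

(1,5) attacks row 6 at column 5.
(2,3) attacks row 6 at column 3.
(3,1) attacks row 6 at column 1 and diagonals 4.
(4,6) attacks row 6 at column 6 and diagonals 4.
(5,4) attacks row 6 at column 4 and diagonals 3, 5.
Attacked columns: {1, 3, 4, 5, 6}. Safe: {2}.

columns 2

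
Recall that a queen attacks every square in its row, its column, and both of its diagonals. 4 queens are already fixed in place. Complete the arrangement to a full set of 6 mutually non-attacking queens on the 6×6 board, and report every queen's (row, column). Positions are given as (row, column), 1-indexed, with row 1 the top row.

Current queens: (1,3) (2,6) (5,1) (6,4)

Row 3: attacked by (1,3)→{1,3,5}; (2,6)→{5,6}; (5,1)→{1,3}; (6,4)→{1,4}. Safe: 2. Place at column 2.
Row 4: attacked by (1,3)→{3,6}; (2,6)→{4,6}; (3,2)→{1,2,3}; (5,1)→{1,2}; (6,4)→{2,4,6}. Safe: 5. Place at column 5.
Columns [3, 6, 2, 5, 1, 4], r−c [-2, -4, 1, -1, 4, 2], r+c [4, 8, 5, 9, 6, 10] are all distinct, so no two queens attack.

(1,3) (2,6) (3,2) (4,5) (5,1) (6,4)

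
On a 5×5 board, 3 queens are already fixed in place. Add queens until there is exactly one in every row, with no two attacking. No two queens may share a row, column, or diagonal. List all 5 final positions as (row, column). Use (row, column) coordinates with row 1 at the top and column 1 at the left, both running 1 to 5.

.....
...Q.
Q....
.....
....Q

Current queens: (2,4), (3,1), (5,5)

(1,2) (2,4) (3,1) (4,3) (5,5)

Row 1: attacked by (2,4)→{3,4,5}; (3,1)→{1,3}; (5,5)→{1,5}. Safe: 2. Place at column 2.
Row 4: attacked by (1,2)→{2,5}; (2,4)→{2,4}; (3,1)→{1,2}; (5,5)→{4,5}. Safe: 3. Place at column 3.
Columns [2, 4, 1, 3, 5], r−c [-1, -2, 2, 1, 0], r+c [3, 6, 4, 7, 10] are all distinct, so no two queens attack.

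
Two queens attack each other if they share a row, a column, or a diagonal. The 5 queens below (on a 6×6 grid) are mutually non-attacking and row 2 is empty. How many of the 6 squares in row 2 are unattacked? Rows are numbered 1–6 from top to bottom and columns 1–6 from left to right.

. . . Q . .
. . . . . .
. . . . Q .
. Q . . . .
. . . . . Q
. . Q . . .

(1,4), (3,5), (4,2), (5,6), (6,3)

(1,4) attacks row 2 at column 4 and diagonals 3, 5.
(3,5) attacks row 2 at column 5 and diagonals 4, 6.
(4,2) attacks row 2 at column 2 and diagonals 4.
(5,6) attacks row 2 at column 6 and diagonals 3.
(6,3) attacks row 2 at column 3.
Attacked columns: {2, 3, 4, 5, 6}. Safe: {1}.

1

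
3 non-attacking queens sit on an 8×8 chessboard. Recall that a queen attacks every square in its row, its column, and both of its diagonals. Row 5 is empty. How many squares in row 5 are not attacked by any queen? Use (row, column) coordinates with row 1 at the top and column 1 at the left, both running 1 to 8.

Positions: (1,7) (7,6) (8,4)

(1,7) attacks row 5 at column 7 and diagonals 3.
(7,6) attacks row 5 at column 6 and diagonals 4, 8.
(8,4) attacks row 5 at column 4 and diagonals 1, 7.
Attacked columns: {1, 3, 4, 6, 7, 8}. Safe: {2, 5}.

2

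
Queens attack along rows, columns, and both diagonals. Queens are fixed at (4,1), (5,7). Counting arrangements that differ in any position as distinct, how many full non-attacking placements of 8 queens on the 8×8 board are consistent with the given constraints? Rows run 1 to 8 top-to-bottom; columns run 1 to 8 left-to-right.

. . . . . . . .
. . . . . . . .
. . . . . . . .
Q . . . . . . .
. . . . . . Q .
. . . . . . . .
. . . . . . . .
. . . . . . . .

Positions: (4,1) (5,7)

Branch on row 1: col 2 → 0; col 5 → 2; col 6 → 0; col 8 → 1.
Sum: 0 + 2 + 0 + 1 = 3.

3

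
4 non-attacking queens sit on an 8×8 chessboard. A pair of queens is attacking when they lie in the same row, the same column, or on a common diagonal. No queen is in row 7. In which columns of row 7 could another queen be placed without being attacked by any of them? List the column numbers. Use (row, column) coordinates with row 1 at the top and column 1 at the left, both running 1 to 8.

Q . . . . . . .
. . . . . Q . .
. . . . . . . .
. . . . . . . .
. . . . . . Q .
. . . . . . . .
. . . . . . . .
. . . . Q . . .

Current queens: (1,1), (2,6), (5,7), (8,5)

(1,1) attacks row 7 at column 1 and diagonals 7.
(2,6) attacks row 7 at column 6 and diagonals 1.
(5,7) attacks row 7 at column 7 and diagonals 5.
(8,5) attacks row 7 at column 5 and diagonals 4, 6.
Attacked columns: {1, 4, 5, 6, 7}. Safe: {2, 3, 8}.

columns 2, 3, 8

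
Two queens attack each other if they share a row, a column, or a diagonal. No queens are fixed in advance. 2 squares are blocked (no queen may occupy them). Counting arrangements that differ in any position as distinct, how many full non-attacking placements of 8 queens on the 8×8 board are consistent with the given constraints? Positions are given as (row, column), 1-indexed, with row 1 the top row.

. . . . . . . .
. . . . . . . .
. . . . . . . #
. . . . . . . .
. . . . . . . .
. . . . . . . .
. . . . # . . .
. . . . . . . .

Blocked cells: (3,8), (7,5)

71

Branch on row 1: col 1 → 1; col 2 → 7; col 3 → 12; col 4 → 13; col 5 → 14; col 6 → 13; col 7 → 7; col 8 → 4.
Sum: 1 + 7 + 12 + 13 + 14 + 13 + 7 + 4 = 71.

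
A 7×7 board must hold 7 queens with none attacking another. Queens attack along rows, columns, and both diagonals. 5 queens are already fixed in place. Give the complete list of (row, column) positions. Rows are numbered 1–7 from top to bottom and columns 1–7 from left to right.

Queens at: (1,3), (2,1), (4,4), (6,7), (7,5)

Row 3: attacked by (1,3)→{1,3,5}; (2,1)→{1,2}; (4,4)→{3,4,5}; (6,7)→{4,7}; (7,5)→{1,5}. Safe: 6. Place at column 6.
Row 5: attacked by (1,3)→{3,7}; (2,1)→{1,4}; (3,6)→{4,6}; (4,4)→{3,4,5}; (6,7)→{6,7}; (7,5)→{3,5,7}. Safe: 2. Place at column 2.
Columns [3, 1, 6, 4, 2, 7, 5], r−c [-2, 1, -3, 0, 3, -1, 2], r+c [4, 3, 9, 8, 7, 13, 12] are all distinct, so no two queens attack.

(1,3) (2,1) (3,6) (4,4) (5,2) (6,7) (7,5)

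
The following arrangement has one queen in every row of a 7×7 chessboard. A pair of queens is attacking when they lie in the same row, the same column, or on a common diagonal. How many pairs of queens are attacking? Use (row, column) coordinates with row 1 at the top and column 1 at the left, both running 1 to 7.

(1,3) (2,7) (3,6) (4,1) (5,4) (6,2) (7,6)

5

Same column: (3,6)–(7,6) (column 6).
Same diagonal: (2,7)–(3,6) (|2−3| = |7−6| = 1); (2,7)–(5,4) (|2−5| = |7−4| = 3); (3,6)–(5,4) (|3−5| = |6−4| = 2); (5,4)–(7,6) (|5−7| = |4−6| = 2).
Total attacking pairs: 5.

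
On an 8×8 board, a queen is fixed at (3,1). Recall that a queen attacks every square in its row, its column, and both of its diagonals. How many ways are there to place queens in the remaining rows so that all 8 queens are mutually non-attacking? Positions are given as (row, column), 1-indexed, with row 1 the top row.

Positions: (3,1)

16

Branch on row 1: col 2 → 1; col 4 → 4; col 5 → 4; col 6 → 4; col 7 → 1; col 8 → 2.
Sum: 1 + 4 + 4 + 4 + 1 + 2 = 16.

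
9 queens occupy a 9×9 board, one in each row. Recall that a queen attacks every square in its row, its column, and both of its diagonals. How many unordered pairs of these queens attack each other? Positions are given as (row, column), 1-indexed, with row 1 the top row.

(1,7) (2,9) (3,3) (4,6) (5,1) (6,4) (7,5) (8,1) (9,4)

5

Same column: (5,1)–(8,1) (column 1); (6,4)–(9,4) (column 4).
Same diagonal: (3,3)–(5,1) (|3−5| = |3−1| = 2); (4,6)–(6,4) (|4−6| = |6−4| = 2); (6,4)–(7,5) (|6−7| = |4−5| = 1).
Total attacking pairs: 5.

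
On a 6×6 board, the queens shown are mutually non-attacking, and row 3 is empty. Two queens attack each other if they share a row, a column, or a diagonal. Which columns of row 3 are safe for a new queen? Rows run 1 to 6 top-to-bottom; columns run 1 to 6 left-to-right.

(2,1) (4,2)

(2,1) attacks row 3 at column 1 and diagonals 2.
(4,2) attacks row 3 at column 2 and diagonals 1, 3.
Attacked columns: {1, 2, 3}. Safe: {4, 5, 6}.

columns 4, 5, 6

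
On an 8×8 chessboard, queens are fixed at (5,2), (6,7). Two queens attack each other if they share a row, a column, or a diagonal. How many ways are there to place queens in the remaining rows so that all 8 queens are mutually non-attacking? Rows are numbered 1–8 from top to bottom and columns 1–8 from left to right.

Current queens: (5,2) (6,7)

Branch on row 1: col 1 → 0; col 3 → 0; col 4 → 1; col 5 → 1; col 8 → 0.
Sum: 0 + 0 + 1 + 1 + 0 = 2.

2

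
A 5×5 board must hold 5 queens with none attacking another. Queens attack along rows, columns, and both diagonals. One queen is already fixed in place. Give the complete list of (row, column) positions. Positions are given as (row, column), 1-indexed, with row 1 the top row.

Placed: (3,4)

Row 1: attacked by (3,4)→{2,4}. Safe: 1, 3, 5. Place at column 5.
Row 2: attacked by (1,5)→{4,5}; (3,4)→{3,4,5}. Safe: 1, 2. Place at column 2.
Row 4: attacked by (1,5)→{2,5}; (2,2)→{2,4}; (3,4)→{3,4,5}. Safe: 1. Place at column 1.
Row 5: attacked by (1,5)→{1,5}; (2,2)→{2,5}; (3,4)→{2,4}; (4,1)→{1,2}. Safe: 3. Place at column 3.
Columns [5, 2, 4, 1, 3], r−c [-4, 0, -1, 3, 2], r+c [6, 4, 7, 5, 8] are all distinct, so no two queens attack.

(1,5) (2,2) (3,4) (4,1) (5,3)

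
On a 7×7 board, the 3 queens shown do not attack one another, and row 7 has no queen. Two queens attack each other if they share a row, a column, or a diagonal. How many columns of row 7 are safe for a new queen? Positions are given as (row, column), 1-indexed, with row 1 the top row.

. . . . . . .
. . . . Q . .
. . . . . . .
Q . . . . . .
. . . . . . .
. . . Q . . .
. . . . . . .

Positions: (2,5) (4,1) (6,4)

3

(2,5) attacks row 7 at column 5.
(4,1) attacks row 7 at column 1 and diagonals 4.
(6,4) attacks row 7 at column 4 and diagonals 3, 5.
Attacked columns: {1, 3, 4, 5}. Safe: {2, 6, 7}.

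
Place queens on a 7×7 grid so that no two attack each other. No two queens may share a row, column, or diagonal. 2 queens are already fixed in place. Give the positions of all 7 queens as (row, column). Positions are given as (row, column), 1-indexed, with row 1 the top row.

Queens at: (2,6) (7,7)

Row 1: attacked by (2,6)→{5,6,7}; (7,7)→{1,7}. Safe: 2, 3, 4. Place at column 3.
Row 3: attacked by (1,3)→{1,3,5}; (2,6)→{5,6,7}; (7,7)→{3,7}. Safe: 2, 4. Place at column 2.
Row 4: attacked by (1,3)→{3,6}; (2,6)→{4,6}; (3,2)→{1,2,3}; (7,7)→{4,7}. Safe: 5. Place at column 5.
Row 5: attacked by (1,3)→{3,7}; (2,6)→{3,6}; (3,2)→{2,4}; (4,5)→{4,5,6}; (7,7)→{5,7}. Safe: 1. Place at column 1.
Row 6: attacked by (1,3)→{3}; (2,6)→{2,6}; (3,2)→{2,5}; (4,5)→{3,5,7}; (5,1)→{1,2}; (7,7)→{6,7}. Safe: 4. Place at column 4.
Columns [3, 6, 2, 5, 1, 4, 7], r−c [-2, -4, 1, -1, 4, 2, 0], r+c [4, 8, 5, 9, 6, 10, 14] are all distinct, so no two queens attack.

(1,3) (2,6) (3,2) (4,5) (5,1) (6,4) (7,7)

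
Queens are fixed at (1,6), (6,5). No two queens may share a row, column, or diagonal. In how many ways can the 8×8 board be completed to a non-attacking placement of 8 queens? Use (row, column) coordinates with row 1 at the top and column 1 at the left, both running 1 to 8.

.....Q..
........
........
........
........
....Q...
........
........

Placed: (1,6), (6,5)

3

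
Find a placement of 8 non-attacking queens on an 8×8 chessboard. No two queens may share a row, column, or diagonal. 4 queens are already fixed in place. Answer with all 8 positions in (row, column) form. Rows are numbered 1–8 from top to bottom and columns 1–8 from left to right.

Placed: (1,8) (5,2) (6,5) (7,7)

(1,8) (2,3) (3,1) (4,6) (5,2) (6,5) (7,7) (8,4)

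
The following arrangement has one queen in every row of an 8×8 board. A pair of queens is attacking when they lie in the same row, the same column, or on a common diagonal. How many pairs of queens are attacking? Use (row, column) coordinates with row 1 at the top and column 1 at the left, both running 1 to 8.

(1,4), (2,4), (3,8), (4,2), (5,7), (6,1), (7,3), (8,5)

3

Same column: (1,4)–(2,4) (column 4).
Same diagonal: (2,4)–(4,2) (|2−4| = |4−2| = 2); (2,4)–(5,7) (|2−5| = |4−7| = 3).
Total attacking pairs: 3.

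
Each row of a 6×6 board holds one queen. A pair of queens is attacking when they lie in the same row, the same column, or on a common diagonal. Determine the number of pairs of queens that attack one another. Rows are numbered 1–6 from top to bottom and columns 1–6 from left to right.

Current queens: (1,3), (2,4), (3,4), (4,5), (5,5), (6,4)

7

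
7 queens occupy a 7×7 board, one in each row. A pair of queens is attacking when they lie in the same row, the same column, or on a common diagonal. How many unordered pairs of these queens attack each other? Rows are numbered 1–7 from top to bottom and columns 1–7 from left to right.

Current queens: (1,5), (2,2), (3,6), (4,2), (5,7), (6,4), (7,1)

Same column: (2,2)–(4,2) (column 2).
Same diagonal: (1,5)–(4,2) (|1−4| = |5−2| = 3); (4,2)–(6,4) (|4−6| = |2−4| = 2).
Total attacking pairs: 3.

3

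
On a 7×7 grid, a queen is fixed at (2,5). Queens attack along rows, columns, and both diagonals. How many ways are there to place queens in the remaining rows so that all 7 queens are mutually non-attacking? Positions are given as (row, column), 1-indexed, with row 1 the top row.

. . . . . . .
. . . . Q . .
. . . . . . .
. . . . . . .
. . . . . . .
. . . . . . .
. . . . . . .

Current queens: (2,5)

Branch on row 1: col 1 → 1; col 2 → 3; col 3 → 1; col 7 → 1.
Sum: 1 + 3 + 1 + 1 = 6.

6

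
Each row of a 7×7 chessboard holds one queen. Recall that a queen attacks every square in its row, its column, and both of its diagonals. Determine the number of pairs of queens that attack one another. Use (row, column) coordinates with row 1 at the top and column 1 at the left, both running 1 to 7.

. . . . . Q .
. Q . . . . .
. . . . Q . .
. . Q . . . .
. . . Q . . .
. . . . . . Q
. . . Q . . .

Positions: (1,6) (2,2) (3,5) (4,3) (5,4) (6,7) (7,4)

Same column: (5,4)–(7,4) (column 4).
Same diagonal: (1,6)–(4,3) (|1−4| = |6−3| = 3); (4,3)–(5,4) (|4−5| = |3−4| = 1).
Total attacking pairs: 3.

3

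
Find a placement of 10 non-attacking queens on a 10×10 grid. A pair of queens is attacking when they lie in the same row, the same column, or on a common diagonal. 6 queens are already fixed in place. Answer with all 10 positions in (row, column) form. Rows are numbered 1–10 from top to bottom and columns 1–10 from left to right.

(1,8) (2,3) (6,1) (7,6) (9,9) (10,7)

(1,8) (2,3) (3,5) (4,2) (5,10) (6,1) (7,6) (8,4) (9,9) (10,7)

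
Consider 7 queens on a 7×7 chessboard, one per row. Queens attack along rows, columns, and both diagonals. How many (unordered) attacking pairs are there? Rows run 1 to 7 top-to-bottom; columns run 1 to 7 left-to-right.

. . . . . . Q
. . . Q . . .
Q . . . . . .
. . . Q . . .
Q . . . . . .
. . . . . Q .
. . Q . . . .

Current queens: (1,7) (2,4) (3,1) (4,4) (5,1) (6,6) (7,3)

6

Same column: (2,4)–(4,4) (column 4); (3,1)–(5,1) (column 1).
Same diagonal: (1,7)–(4,4) (|1−4| = |7−4| = 3); (2,4)–(5,1) (|2−5| = |4−1| = 3); (4,4)–(6,6) (|4−6| = |4−6| = 2); (5,1)–(7,3) (|5−7| = |1−3| = 2).
Total attacking pairs: 6.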